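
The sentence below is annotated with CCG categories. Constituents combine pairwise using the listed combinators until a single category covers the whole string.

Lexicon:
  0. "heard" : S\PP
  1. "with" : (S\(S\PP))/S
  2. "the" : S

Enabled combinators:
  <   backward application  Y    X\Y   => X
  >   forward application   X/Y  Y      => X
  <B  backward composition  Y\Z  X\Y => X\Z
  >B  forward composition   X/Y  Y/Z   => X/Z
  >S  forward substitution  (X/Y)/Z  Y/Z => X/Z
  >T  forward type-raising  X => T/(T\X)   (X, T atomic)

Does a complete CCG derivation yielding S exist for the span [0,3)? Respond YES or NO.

YES

[0,3] S   <
  [0,1] "heard" : S\PP
  [1,3] S\(S\PP)   >
    [1,2] "with" : (S\(S\PP))/S
    [2,3] "the" : S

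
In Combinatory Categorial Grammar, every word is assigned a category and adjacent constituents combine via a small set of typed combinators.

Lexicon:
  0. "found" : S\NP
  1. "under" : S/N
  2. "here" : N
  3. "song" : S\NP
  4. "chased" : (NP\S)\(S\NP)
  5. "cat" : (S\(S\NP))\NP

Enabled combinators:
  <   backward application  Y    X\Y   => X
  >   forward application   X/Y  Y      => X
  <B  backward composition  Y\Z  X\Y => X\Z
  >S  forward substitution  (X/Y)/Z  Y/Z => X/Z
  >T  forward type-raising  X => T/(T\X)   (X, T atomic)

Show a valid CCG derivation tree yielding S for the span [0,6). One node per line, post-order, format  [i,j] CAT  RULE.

[0,1] S\NP  lex  "found"
[1,2] S/N  lex  "under"
[2,3] N  lex  "here"
[1,3] S  >  k=2
[3,4] S\NP  lex  "song"
[4,5] (NP\S)\(S\NP)  lex  "chased"
[3,5] NP\S  <  k=4
[1,5] NP  <  k=3
[5,6] (S\(S\NP))\NP  lex  "cat"
[1,6] S\(S\NP)  <  k=5
[0,6] S  <  k=1

[0,6] S   <
  [0,1] "found" : S\NP
  [1,6] S\(S\NP)   <
    [1,5] NP   <
      [1,3] S   >
        [1,2] "under" : S/N
        [2,3] "here" : N
      [3,5] NP\S   <
        [3,4] "song" : S\NP
        [4,5] "chased" : (NP\S)\(S\NP)
    [5,6] "cat" : (S\(S\NP))\NP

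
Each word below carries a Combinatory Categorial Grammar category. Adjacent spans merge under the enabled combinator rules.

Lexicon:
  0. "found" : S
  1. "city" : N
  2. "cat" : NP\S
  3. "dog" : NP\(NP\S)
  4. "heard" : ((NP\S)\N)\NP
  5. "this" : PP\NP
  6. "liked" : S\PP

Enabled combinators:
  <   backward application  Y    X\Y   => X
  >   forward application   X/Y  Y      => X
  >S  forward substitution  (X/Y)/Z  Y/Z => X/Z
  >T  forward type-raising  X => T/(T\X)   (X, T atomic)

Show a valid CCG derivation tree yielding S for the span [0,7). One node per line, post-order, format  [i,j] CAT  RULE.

[0,7] S   <
  [0,6] PP   <
    [0,5] NP   >
      [0,1] NP/(NP\S)   >T
        [0,1] "found" : S
      [1,5] NP\S   <
        [1,2] "city" : N
        [2,5] (NP\S)\N   <
          [2,4] NP   <
            [2,3] "cat" : NP\S
            [3,4] "dog" : NP\(NP\S)
          [4,5] "heard" : ((NP\S)\N)\NP
    [5,6] "this" : PP\NP
  [6,7] "liked" : S\PP

[0,1] S  lex  "found"
[0,1] NP/(NP\S)  >T
[1,2] N  lex  "city"
[2,3] NP\S  lex  "cat"
[3,4] NP\(NP\S)  lex  "dog"
[2,4] NP  <  k=3
[4,5] ((NP\S)\N)\NP  lex  "heard"
[2,5] (NP\S)\N  <  k=4
[1,5] NP\S  <  k=2
[0,5] NP  >  k=1
[5,6] PP\NP  lex  "this"
[0,6] PP  <  k=5
[6,7] S\PP  lex  "liked"
[0,7] S  <  k=6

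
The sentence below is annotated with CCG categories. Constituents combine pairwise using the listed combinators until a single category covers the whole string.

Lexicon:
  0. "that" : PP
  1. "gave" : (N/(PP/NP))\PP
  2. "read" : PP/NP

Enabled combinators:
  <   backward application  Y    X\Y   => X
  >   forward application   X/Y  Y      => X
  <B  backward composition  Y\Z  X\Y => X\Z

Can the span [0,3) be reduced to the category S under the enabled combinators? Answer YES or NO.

NO

PP (N/(PP/NP))\PP PP/NP
CKY chart[0,3] = {N}; S ∉ chart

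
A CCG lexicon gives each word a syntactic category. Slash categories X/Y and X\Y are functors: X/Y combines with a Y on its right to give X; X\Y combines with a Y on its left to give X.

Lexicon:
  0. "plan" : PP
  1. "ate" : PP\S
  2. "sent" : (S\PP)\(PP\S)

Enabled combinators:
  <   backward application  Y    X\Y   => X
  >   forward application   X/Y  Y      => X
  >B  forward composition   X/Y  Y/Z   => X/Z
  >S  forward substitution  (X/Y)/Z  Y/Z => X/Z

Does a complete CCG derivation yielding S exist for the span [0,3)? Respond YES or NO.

[0,3] S   <
  [0,1] "plan" : PP
  [1,3] S\PP   <
    [1,2] "ate" : PP\S
    [2,3] "sent" : (S\PP)\(PP\S)

YES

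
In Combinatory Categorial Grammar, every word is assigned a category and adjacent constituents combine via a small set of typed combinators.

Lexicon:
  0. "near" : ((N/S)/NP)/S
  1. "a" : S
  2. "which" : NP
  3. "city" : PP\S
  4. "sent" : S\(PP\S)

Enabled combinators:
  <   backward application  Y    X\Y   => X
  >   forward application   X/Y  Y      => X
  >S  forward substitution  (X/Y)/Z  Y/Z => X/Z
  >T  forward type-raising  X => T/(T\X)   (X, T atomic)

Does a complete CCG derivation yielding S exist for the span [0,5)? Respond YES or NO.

NO

((N/S)/NP)/S S NP PP\S S\(PP\S)
CKY chart[0,5] = {N, N/(N\N), NP/(NP\N), PP/(PP\N), S/(S\N)}; S ∉ chart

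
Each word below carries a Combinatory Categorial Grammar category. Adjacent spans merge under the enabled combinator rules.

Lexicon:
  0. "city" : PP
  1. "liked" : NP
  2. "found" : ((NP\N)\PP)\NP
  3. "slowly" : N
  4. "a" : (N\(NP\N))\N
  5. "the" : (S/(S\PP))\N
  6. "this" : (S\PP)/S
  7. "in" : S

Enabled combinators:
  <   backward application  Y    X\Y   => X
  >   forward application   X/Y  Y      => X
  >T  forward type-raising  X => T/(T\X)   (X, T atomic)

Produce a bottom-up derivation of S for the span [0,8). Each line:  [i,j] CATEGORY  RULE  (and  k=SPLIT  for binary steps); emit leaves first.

[0,8] S   >
  [0,6] S/(S\PP)   <
    [0,5] N   <
      [0,3] NP\N   <
        [0,1] "city" : PP
        [1,3] (NP\N)\PP   <
          [1,2] "liked" : NP
          [2,3] "found" : ((NP\N)\PP)\NP
      [3,5] N\(NP\N)   <
        [3,4] "slowly" : N
        [4,5] "a" : (N\(NP\N))\N
    [5,6] "the" : (S/(S\PP))\N
  [6,8] S\PP   >
    [6,7] "this" : (S\PP)/S
    [7,8] "in" : S

[0,1] PP  lex  "city"
[1,2] NP  lex  "liked"
[2,3] ((NP\N)\PP)\NP  lex  "found"
[1,3] (NP\N)\PP  <  k=2
[0,3] NP\N  <  k=1
[3,4] N  lex  "slowly"
[4,5] (N\(NP\N))\N  lex  "a"
[3,5] N\(NP\N)  <  k=4
[0,5] N  <  k=3
[5,6] (S/(S\PP))\N  lex  "the"
[0,6] S/(S\PP)  <  k=5
[6,7] (S\PP)/S  lex  "this"
[7,8] S  lex  "in"
[6,8] S\PP  >  k=7
[0,8] S  >  k=6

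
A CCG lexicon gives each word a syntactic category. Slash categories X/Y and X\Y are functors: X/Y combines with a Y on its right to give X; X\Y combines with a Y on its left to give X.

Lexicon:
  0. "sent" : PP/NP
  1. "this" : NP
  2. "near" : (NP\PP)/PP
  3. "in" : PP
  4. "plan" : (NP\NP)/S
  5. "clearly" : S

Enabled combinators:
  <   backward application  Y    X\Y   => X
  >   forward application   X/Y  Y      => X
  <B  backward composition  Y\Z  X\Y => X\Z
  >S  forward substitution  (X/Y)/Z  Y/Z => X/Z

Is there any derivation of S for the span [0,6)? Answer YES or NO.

NO

PP/NP NP (NP\PP)/PP PP (NP\NP)/S S
CKY chart[0,6] = {NP}; S ∉ chart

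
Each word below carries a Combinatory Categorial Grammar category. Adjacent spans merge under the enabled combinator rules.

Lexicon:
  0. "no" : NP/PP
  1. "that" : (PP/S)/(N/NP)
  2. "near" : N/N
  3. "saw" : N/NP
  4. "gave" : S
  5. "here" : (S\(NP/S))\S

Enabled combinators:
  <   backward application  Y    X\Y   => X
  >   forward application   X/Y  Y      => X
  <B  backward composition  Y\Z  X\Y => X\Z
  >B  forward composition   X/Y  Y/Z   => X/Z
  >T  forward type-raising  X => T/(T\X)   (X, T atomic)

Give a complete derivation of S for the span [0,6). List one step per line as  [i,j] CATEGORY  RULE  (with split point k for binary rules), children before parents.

[0,6] S   <
  [0,4] NP/S   >B
    [0,1] "no" : NP/PP
    [1,4] PP/S   >
      [1,2] "that" : (PP/S)/(N/NP)
      [2,4] N/NP   >B
        [2,3] "near" : N/N
        [3,4] "saw" : N/NP
  [4,6] S\(NP/S)   <
    [4,5] "gave" : S
    [5,6] "here" : (S\(NP/S))\S

[0,1] NP/PP  lex  "no"
[1,2] (PP/S)/(N/NP)  lex  "that"
[2,3] N/N  lex  "near"
[3,4] N/NP  lex  "saw"
[2,4] N/NP  >B  k=3
[1,4] PP/S  >  k=2
[0,4] NP/S  >B  k=1
[4,5] S  lex  "gave"
[5,6] (S\(NP/S))\S  lex  "here"
[4,6] S\(NP/S)  <  k=5
[0,6] S  <  k=4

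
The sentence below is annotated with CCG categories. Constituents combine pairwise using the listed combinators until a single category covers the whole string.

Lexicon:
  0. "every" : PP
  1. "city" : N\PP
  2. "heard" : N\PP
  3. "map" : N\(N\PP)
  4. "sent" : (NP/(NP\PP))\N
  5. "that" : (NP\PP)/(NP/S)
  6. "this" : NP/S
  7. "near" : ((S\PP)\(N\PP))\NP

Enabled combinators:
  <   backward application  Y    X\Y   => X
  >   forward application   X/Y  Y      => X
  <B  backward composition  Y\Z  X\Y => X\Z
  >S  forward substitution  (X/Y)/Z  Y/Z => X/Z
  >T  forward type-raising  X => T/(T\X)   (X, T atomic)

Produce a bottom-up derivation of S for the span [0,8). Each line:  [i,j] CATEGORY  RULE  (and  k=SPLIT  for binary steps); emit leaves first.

[0,1] PP  lex  "every"
[1,2] N\PP  lex  "city"
[2,3] N\PP  lex  "heard"
[3,4] N\(N\PP)  lex  "map"
[2,4] N  <  k=3
[4,5] (NP/(NP\PP))\N  lex  "sent"
[2,5] NP/(NP\PP)  <  k=4
[5,6] (NP\PP)/(NP/S)  lex  "that"
[6,7] NP/S  lex  "this"
[5,7] NP\PP  >  k=6
[2,7] NP  >  k=5
[7,8] ((S\PP)\(N\PP))\NP  lex  "near"
[2,8] (S\PP)\(N\PP)  <  k=7
[1,8] S\PP  <  k=2
[0,8] S  <  k=1

[0,8] S   <
  [0,1] "every" : PP
  [1,8] S\PP   <
    [1,2] "city" : N\PP
    [2,8] (S\PP)\(N\PP)   <
      [2,7] NP   >
        [2,5] NP/(NP\PP)   <
          [2,4] N   <
            [2,3] "heard" : N\PP
            [3,4] "map" : N\(N\PP)
          [4,5] "sent" : (NP/(NP\PP))\N
        [5,7] NP\PP   >
          [5,6] "that" : (NP\PP)/(NP/S)
          [6,7] "this" : NP/S
      [7,8] "near" : ((S\PP)\(N\PP))\NP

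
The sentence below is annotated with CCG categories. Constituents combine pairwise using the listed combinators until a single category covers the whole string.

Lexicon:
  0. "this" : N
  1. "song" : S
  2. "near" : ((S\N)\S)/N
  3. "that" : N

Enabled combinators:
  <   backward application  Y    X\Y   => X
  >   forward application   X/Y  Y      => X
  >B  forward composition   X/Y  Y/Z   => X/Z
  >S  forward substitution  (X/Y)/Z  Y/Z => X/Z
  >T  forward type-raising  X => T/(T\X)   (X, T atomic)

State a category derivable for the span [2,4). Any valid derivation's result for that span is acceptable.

(S\N)\S

[0,4] S   <
  [0,1] "this" : N
  [1,4] S\N   <
    [1,2] "song" : S
    [2,4] (S\N)\S   >
      [2,3] "near" : ((S\N)\S)/N
      [3,4] "that" : N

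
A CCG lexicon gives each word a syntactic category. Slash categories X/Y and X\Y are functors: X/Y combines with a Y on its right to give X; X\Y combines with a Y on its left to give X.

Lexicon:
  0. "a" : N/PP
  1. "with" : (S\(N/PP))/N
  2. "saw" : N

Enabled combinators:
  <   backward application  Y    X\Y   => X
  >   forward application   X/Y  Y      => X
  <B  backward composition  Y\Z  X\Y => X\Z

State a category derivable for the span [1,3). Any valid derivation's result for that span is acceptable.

S\(N/PP)

[0,3] S   <
  [0,1] "a" : N/PP
  [1,3] S\(N/PP)   >
    [1,2] "with" : (S\(N/PP))/N
    [2,3] "saw" : N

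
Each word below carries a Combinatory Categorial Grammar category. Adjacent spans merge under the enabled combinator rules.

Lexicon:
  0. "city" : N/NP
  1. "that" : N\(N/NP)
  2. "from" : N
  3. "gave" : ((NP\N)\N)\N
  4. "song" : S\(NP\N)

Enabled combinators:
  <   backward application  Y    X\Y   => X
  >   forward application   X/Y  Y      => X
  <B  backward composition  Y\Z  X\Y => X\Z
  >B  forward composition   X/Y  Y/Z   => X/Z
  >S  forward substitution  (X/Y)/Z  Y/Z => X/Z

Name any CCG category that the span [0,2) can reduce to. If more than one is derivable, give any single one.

[0,5] S   <
  [0,2] N   <
    [0,1] "city" : N/NP
    [1,2] "that" : N\(N/NP)
  [2,5] S\N   <B
    [2,4] (NP\N)\N   <
      [2,3] "from" : N
      [3,4] "gave" : ((NP\N)\N)\N
    [4,5] "song" : S\(NP\N)

N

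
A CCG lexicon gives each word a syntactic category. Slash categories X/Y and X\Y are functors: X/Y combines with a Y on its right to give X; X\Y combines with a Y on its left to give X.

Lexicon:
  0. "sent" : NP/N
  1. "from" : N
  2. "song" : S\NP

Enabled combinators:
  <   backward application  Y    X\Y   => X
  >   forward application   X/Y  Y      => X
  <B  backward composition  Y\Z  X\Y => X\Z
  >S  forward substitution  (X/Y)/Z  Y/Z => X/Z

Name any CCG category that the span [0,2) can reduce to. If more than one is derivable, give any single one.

NP

[0,3] S   <
  [0,2] NP   >
    [0,1] "sent" : NP/N
    [1,2] "from" : N
  [2,3] "song" : S\NP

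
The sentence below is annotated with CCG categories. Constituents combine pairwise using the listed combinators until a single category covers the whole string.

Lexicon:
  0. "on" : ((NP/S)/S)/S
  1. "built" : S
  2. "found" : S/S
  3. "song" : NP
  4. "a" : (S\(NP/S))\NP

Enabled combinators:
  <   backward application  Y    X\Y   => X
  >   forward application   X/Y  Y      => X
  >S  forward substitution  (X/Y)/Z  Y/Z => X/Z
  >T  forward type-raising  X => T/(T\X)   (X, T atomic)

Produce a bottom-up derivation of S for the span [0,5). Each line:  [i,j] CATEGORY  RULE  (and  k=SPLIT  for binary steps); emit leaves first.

[0,1] ((NP/S)/S)/S  lex  "on"
[1,2] S  lex  "built"
[0,2] (NP/S)/S  >  k=1
[2,3] S/S  lex  "found"
[0,3] NP/S  >S  k=2
[3,4] NP  lex  "song"
[4,5] (S\(NP/S))\NP  lex  "a"
[3,5] S\(NP/S)  <  k=4
[0,5] S  <  k=3

[0,5] S   <
  [0,3] NP/S   >S
    [0,2] (NP/S)/S   >
      [0,1] "on" : ((NP/S)/S)/S
      [1,2] "built" : S
    [2,3] "found" : S/S
  [3,5] S\(NP/S)   <
    [3,4] "song" : NP
    [4,5] "a" : (S\(NP/S))\NP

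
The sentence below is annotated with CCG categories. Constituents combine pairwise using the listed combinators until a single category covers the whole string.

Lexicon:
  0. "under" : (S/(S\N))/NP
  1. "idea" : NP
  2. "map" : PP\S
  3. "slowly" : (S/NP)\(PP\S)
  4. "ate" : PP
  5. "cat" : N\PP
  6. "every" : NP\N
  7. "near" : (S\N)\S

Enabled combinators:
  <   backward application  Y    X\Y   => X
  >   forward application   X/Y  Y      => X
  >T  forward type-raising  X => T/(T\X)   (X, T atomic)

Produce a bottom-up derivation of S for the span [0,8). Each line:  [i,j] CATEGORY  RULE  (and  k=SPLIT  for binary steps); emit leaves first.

[0,1] (S/(S\N))/NP  lex  "under"
[1,2] NP  lex  "idea"
[0,2] S/(S\N)  >  k=1
[2,3] PP\S  lex  "map"
[3,4] (S/NP)\(PP\S)  lex  "slowly"
[2,4] S/NP  <  k=3
[4,5] PP  lex  "ate"
[5,6] N\PP  lex  "cat"
[4,6] N  <  k=5
[6,7] NP\N  lex  "every"
[4,7] NP  <  k=6
[2,7] S  >  k=4
[7,8] (S\N)\S  lex  "near"
[2,8] S\N  <  k=7
[0,8] S  >  k=2

[0,8] S   >
  [0,2] S/(S\N)   >
    [0,1] "under" : (S/(S\N))/NP
    [1,2] "idea" : NP
  [2,8] S\N   <
    [2,7] S   >
      [2,4] S/NP   <
        [2,3] "map" : PP\S
        [3,4] "slowly" : (S/NP)\(PP\S)
      [4,7] NP   <
        [4,6] N   <
          [4,5] "ate" : PP
          [5,6] "cat" : N\PP
        [6,7] "every" : NP\N
    [7,8] "near" : (S\N)\S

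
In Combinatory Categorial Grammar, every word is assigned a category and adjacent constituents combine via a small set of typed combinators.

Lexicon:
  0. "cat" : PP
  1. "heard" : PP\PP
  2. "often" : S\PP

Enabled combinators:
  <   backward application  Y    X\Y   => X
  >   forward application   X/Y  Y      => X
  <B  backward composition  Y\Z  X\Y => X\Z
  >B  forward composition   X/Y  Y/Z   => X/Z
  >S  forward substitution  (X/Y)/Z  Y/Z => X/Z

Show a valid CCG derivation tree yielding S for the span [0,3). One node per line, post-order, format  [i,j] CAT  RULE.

[0,1] PP  lex  "cat"
[1,2] PP\PP  lex  "heard"
[2,3] S\PP  lex  "often"
[1,3] S\PP  <B  k=2
[0,3] S  <  k=1

[0,3] S   <
  [0,1] "cat" : PP
  [1,3] S\PP   <B
    [1,2] "heard" : PP\PP
    [2,3] "often" : S\PP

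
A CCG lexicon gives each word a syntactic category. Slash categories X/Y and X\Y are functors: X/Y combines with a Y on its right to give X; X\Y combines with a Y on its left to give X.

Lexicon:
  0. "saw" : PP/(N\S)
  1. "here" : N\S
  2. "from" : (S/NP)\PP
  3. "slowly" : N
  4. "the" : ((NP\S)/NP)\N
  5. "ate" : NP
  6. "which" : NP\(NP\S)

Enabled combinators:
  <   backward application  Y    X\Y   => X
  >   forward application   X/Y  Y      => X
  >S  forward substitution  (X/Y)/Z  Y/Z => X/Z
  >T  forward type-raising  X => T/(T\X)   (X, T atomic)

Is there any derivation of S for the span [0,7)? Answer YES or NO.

YES

[0,7] S   >
  [0,3] S/NP   <
    [0,2] PP   >
      [0,1] "saw" : PP/(N\S)
      [1,2] "here" : N\S
    [2,3] "from" : (S/NP)\PP
  [3,7] NP   <
    [3,6] NP\S   >
      [3,5] (NP\S)/NP   <
        [3,4] "slowly" : N
        [4,5] "the" : ((NP\S)/NP)\N
      [5,6] "ate" : NP
    [6,7] "which" : NP\(NP\S)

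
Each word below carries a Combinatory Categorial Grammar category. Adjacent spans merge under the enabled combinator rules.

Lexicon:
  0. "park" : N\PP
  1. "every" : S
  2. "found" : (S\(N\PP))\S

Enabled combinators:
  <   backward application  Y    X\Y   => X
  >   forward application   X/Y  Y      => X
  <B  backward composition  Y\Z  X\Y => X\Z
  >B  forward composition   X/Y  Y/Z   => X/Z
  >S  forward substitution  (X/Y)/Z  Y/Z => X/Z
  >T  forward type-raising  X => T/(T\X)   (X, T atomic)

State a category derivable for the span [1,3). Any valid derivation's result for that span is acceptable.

S\(N\PP)

[0,3] S   <
  [0,1] "park" : N\PP
  [1,3] S\(N\PP)   <
    [1,2] "every" : S
    [2,3] "found" : (S\(N\PP))\S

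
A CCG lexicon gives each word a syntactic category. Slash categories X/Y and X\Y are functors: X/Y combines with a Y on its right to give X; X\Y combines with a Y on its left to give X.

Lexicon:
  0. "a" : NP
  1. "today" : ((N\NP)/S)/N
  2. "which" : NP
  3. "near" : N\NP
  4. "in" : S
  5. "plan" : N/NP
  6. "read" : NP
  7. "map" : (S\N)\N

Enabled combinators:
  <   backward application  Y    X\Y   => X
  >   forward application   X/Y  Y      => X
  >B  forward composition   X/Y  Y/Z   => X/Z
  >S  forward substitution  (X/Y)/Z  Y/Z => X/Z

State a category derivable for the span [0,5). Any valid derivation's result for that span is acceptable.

N

[0,8] S   <
  [0,5] N   <
    [0,1] "a" : NP
    [1,5] N\NP   >
      [1,4] (N\NP)/S   >
        [1,2] "today" : ((N\NP)/S)/N
        [2,4] N   <
          [2,3] "which" : NP
          [3,4] "near" : N\NP
      [4,5] "in" : S
  [5,8] S\N   <
    [5,7] N   >
      [5,6] "plan" : N/NP
      [6,7] "read" : NP
    [7,8] "map" : (S\N)\N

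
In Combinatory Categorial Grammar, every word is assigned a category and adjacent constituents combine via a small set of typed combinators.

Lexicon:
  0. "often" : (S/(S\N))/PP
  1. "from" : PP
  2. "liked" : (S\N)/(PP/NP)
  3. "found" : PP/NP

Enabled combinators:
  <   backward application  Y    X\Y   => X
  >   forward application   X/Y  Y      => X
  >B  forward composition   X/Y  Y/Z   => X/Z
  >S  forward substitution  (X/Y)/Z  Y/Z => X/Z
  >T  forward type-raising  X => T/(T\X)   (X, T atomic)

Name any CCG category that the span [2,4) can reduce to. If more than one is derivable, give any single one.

[0,4] S   >
  [0,2] S/(S\N)   >
    [0,1] "often" : (S/(S\N))/PP
    [1,2] "from" : PP
  [2,4] S\N   >
    [2,3] "liked" : (S\N)/(PP/NP)
    [3,4] "found" : PP/NP

S\N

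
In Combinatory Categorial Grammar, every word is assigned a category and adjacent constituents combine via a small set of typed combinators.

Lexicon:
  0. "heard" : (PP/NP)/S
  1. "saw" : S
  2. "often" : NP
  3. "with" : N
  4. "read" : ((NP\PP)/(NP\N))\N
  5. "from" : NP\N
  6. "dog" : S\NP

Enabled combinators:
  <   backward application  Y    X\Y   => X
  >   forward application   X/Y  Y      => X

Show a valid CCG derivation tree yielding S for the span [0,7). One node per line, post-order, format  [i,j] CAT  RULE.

[0,7] S   <
  [0,6] NP   <
    [0,3] PP   >
      [0,2] PP/NP   >
        [0,1] "heard" : (PP/NP)/S
        [1,2] "saw" : S
      [2,3] "often" : NP
    [3,6] NP\PP   >
      [3,5] (NP\PP)/(NP\N)   <
        [3,4] "with" : N
        [4,5] "read" : ((NP\PP)/(NP\N))\N
      [5,6] "from" : NP\N
  [6,7] "dog" : S\NP

[0,1] (PP/NP)/S  lex  "heard"
[1,2] S  lex  "saw"
[0,2] PP/NP  >  k=1
[2,3] NP  lex  "often"
[0,3] PP  >  k=2
[3,4] N  lex  "with"
[4,5] ((NP\PP)/(NP\N))\N  lex  "read"
[3,5] (NP\PP)/(NP\N)  <  k=4
[5,6] NP\N  lex  "from"
[3,6] NP\PP  >  k=5
[0,6] NP  <  k=3
[6,7] S\NP  lex  "dog"
[0,7] S  <  k=6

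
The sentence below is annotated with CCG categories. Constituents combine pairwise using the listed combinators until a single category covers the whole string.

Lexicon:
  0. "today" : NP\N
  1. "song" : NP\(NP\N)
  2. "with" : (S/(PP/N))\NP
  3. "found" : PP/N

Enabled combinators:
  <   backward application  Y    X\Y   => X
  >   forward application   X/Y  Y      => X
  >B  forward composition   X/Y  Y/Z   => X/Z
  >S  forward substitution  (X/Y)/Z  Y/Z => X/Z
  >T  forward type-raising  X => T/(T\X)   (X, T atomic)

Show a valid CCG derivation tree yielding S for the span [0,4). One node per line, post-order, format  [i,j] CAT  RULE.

[0,1] NP\N  lex  "today"
[1,2] NP\(NP\N)  lex  "song"
[0,2] NP  <  k=1
[2,3] (S/(PP/N))\NP  lex  "with"
[0,3] S/(PP/N)  <  k=2
[3,4] PP/N  lex  "found"
[0,4] S  >  k=3

[0,4] S   >
  [0,3] S/(PP/N)   <
    [0,2] NP   <
      [0,1] "today" : NP\N
      [1,2] "song" : NP\(NP\N)
    [2,3] "with" : (S/(PP/N))\NP
  [3,4] "found" : PP/N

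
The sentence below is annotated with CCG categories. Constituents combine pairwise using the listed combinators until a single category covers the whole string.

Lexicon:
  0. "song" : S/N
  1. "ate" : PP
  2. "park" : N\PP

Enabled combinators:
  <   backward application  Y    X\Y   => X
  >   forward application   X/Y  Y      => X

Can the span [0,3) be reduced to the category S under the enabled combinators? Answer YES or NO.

YES

[0,3] S   >
  [0,1] "song" : S/N
  [1,3] N   <
    [1,2] "ate" : PP
    [2,3] "park" : N\PP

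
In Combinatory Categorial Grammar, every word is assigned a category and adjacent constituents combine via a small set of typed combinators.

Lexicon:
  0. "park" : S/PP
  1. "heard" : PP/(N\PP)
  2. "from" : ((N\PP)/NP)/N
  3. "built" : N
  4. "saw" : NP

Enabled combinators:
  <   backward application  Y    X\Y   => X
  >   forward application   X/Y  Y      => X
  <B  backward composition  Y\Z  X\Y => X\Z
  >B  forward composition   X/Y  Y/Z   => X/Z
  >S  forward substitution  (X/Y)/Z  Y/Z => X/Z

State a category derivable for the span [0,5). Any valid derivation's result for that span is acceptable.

S

[0,5] S   >
  [0,1] "park" : S/PP
  [1,5] PP   >
    [1,2] "heard" : PP/(N\PP)
    [2,5] N\PP   >
      [2,4] (N\PP)/NP   >
        [2,3] "from" : ((N\PP)/NP)/N
        [3,4] "built" : N
      [4,5] "saw" : NP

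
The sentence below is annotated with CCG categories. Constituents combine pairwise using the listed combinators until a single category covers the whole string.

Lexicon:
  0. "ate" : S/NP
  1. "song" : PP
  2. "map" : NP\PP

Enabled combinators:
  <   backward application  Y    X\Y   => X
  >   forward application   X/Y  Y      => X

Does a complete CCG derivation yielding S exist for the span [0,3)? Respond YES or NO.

YES

[0,3] S   >
  [0,1] "ate" : S/NP
  [1,3] NP   <
    [1,2] "song" : PP
    [2,3] "map" : NP\PP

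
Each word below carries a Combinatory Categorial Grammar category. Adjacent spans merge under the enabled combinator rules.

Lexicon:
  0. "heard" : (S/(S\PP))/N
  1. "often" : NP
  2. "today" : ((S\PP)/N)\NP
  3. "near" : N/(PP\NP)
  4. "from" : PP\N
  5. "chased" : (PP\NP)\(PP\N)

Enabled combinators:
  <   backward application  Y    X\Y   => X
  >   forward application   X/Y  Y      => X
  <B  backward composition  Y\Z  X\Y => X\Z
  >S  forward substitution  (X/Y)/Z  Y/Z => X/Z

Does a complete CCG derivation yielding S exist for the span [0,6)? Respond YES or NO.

[0,6] S   >
  [0,3] S/N   >S
    [0,1] "heard" : (S/(S\PP))/N
    [1,3] (S\PP)/N   <
      [1,2] "often" : NP
      [2,3] "today" : ((S\PP)/N)\NP
  [3,6] N   >
    [3,4] "near" : N/(PP\NP)
    [4,6] PP\NP   <
      [4,5] "from" : PP\N
      [5,6] "chased" : (PP\NP)\(PP\N)

YES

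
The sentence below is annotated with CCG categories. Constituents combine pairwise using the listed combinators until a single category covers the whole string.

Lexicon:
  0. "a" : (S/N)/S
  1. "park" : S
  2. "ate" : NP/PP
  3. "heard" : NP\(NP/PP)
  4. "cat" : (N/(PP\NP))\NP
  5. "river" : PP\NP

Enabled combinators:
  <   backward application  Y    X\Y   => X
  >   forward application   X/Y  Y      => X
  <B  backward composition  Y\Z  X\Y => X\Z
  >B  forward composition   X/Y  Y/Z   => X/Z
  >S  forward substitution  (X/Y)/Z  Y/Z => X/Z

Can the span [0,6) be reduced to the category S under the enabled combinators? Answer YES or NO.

[0,6] S   >
  [0,2] S/N   >
    [0,1] "a" : (S/N)/S
    [1,2] "park" : S
  [2,6] N   >
    [2,5] N/(PP\NP)   <
      [2,4] NP   <
        [2,3] "ate" : NP/PP
        [3,4] "heard" : NP\(NP/PP)
      [4,5] "cat" : (N/(PP\NP))\NP
    [5,6] "river" : PP\NP

YES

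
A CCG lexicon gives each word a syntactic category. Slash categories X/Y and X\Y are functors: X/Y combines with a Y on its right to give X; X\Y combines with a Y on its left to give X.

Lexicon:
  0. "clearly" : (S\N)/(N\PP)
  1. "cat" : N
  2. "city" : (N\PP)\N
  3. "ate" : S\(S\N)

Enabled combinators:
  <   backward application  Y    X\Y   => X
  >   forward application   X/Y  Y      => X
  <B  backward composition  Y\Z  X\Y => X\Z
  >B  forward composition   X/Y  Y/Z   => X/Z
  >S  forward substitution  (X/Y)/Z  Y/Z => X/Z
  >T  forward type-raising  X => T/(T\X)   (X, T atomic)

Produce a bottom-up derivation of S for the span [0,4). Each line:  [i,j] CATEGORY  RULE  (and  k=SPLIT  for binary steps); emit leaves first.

[0,1] (S\N)/(N\PP)  lex  "clearly"
[1,2] N  lex  "cat"
[2,3] (N\PP)\N  lex  "city"
[1,3] N\PP  <  k=2
[0,3] S\N  >  k=1
[3,4] S\(S\N)  lex  "ate"
[0,4] S  <  k=3

[0,4] S   <
  [0,3] S\N   >
    [0,1] "clearly" : (S\N)/(N\PP)
    [1,3] N\PP   <
      [1,2] "cat" : N
      [2,3] "city" : (N\PP)\N
  [3,4] "ate" : S\(S\N)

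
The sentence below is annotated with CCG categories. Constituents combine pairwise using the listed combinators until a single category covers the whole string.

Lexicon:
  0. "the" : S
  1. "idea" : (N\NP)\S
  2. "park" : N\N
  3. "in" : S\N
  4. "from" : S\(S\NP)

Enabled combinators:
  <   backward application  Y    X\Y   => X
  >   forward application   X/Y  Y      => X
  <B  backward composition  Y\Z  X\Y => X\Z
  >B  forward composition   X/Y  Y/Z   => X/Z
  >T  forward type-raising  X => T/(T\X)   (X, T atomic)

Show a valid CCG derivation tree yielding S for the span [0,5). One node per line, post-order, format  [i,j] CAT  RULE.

[0,5] S   <
  [0,4] S\NP   <B
    [0,2] N\NP   <
      [0,1] "the" : S
      [1,2] "idea" : (N\NP)\S
    [2,4] S\N   <B
      [2,3] "park" : N\N
      [3,4] "in" : S\N
  [4,5] "from" : S\(S\NP)

[0,1] S  lex  "the"
[1,2] (N\NP)\S  lex  "idea"
[0,2] N\NP  <  k=1
[2,3] N\N  lex  "park"
[3,4] S\N  lex  "in"
[2,4] S\N  <B  k=3
[0,4] S\NP  <B  k=2
[4,5] S\(S\NP)  lex  "from"
[0,5] S  <  k=4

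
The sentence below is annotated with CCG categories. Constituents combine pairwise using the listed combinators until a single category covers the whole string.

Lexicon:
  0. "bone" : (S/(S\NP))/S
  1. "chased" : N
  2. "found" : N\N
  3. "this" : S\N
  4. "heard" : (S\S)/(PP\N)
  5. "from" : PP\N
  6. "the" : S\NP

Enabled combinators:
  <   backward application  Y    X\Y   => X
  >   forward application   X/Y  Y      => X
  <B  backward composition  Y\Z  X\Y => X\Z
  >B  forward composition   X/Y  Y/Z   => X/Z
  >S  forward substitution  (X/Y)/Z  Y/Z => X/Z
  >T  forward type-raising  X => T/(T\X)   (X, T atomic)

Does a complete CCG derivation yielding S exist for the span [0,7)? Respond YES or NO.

[0,7] S   >
  [0,6] S/(S\NP)   >
    [0,1] "bone" : (S/(S\NP))/S
    [1,6] S   <
      [1,2] "chased" : N
      [2,6] S\N   <B
        [2,4] S\N   <B
          [2,3] "found" : N\N
          [3,4] "this" : S\N
        [4,6] S\S   >
          [4,5] "heard" : (S\S)/(PP\N)
          [5,6] "from" : PP\N
  [6,7] "the" : S\NP

YES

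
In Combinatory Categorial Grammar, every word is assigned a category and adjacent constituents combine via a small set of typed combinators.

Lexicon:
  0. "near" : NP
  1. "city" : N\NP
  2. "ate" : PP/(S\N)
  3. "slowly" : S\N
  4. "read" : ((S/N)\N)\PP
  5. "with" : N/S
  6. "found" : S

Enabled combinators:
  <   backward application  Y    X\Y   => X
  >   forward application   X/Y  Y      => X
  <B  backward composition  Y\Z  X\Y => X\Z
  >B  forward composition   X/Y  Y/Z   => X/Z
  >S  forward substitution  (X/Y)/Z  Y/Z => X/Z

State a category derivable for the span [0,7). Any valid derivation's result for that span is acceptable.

S

[0,7] S   >
  [0,5] S/N   <
    [0,2] N   <
      [0,1] "near" : NP
      [1,2] "city" : N\NP
    [2,5] (S/N)\N   <
      [2,4] PP   >
        [2,3] "ate" : PP/(S\N)
        [3,4] "slowly" : S\N
      [4,5] "read" : ((S/N)\N)\PP
  [5,7] N   >
    [5,6] "with" : N/S
    [6,7] "found" : S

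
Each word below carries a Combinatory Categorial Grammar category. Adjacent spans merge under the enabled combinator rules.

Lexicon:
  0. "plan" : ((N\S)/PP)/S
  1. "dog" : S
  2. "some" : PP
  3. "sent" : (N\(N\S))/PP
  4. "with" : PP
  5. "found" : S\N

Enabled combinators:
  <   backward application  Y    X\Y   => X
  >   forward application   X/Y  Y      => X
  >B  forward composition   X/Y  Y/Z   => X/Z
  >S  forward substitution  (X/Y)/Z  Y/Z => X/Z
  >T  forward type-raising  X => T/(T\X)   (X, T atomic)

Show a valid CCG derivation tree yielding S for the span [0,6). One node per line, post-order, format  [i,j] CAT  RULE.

[0,6] S   <
  [0,5] N   <
    [0,3] N\S   >
      [0,2] (N\S)/PP   >
        [0,1] "plan" : ((N\S)/PP)/S
        [1,2] "dog" : S
      [2,3] "some" : PP
    [3,5] N\(N\S)   >
      [3,4] "sent" : (N\(N\S))/PP
      [4,5] "with" : PP
  [5,6] "found" : S\N

[0,1] ((N\S)/PP)/S  lex  "plan"
[1,2] S  lex  "dog"
[0,2] (N\S)/PP  >  k=1
[2,3] PP  lex  "some"
[0,3] N\S  >  k=2
[3,4] (N\(N\S))/PP  lex  "sent"
[4,5] PP  lex  "with"
[3,5] N\(N\S)  >  k=4
[0,5] N  <  k=3
[5,6] S\N  lex  "found"
[0,6] S  <  k=5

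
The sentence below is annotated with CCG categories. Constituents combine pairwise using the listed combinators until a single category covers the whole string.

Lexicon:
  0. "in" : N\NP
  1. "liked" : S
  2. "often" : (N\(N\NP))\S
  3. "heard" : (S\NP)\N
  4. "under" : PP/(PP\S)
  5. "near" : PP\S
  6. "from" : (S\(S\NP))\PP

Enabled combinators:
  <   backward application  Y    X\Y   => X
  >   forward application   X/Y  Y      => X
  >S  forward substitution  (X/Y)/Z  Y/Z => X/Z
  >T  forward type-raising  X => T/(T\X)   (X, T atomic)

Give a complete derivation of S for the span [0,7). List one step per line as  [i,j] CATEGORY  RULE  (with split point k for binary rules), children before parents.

[0,7] S   <
  [0,4] S\NP   <
    [0,3] N   <
      [0,1] "in" : N\NP
      [1,3] N\(N\NP)   <
        [1,2] "liked" : S
        [2,3] "often" : (N\(N\NP))\S
    [3,4] "heard" : (S\NP)\N
  [4,7] S\(S\NP)   <
    [4,6] PP   >
      [4,5] "under" : PP/(PP\S)
      [5,6] "near" : PP\S
    [6,7] "from" : (S\(S\NP))\PP

[0,1] N\NP  lex  "in"
[1,2] S  lex  "liked"
[2,3] (N\(N\NP))\S  lex  "often"
[1,3] N\(N\NP)  <  k=2
[0,3] N  <  k=1
[3,4] (S\NP)\N  lex  "heard"
[0,4] S\NP  <  k=3
[4,5] PP/(PP\S)  lex  "under"
[5,6] PP\S  lex  "near"
[4,6] PP  >  k=5
[6,7] (S\(S\NP))\PP  lex  "from"
[4,7] S\(S\NP)  <  k=6
[0,7] S  <  k=4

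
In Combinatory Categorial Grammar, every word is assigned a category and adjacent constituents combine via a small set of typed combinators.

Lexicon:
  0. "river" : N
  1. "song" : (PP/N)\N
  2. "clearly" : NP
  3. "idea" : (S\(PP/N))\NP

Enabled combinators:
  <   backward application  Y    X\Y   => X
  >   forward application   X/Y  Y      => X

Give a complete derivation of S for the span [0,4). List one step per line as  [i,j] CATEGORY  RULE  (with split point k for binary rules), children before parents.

[0,1] N  lex  "river"
[1,2] (PP/N)\N  lex  "song"
[0,2] PP/N  <  k=1
[2,3] NP  lex  "clearly"
[3,4] (S\(PP/N))\NP  lex  "idea"
[2,4] S\(PP/N)  <  k=3
[0,4] S  <  k=2

[0,4] S   <
  [0,2] PP/N   <
    [0,1] "river" : N
    [1,2] "song" : (PP/N)\N
  [2,4] S\(PP/N)   <
    [2,3] "clearly" : NP
    [3,4] "idea" : (S\(PP/N))\NP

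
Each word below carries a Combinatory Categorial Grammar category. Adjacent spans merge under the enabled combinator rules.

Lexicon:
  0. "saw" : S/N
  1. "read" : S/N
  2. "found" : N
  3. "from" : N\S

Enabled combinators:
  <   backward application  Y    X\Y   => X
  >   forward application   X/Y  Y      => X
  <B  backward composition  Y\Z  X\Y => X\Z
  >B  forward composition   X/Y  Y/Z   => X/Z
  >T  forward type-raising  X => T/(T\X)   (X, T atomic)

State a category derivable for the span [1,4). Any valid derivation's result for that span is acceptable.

[0,4] S   >
  [0,1] "saw" : S/N
  [1,4] N   <
    [1,3] S   >
      [1,2] "read" : S/N
      [2,3] "found" : N
    [3,4] "from" : N\S

N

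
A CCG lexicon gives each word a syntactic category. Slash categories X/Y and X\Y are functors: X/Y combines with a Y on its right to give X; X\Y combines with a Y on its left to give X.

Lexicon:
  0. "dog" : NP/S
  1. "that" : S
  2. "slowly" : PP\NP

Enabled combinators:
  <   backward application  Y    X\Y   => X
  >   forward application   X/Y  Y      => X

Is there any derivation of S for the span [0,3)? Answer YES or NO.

NO

NP/S S PP\NP
CKY chart[0,3] = {PP}; S ∉ chart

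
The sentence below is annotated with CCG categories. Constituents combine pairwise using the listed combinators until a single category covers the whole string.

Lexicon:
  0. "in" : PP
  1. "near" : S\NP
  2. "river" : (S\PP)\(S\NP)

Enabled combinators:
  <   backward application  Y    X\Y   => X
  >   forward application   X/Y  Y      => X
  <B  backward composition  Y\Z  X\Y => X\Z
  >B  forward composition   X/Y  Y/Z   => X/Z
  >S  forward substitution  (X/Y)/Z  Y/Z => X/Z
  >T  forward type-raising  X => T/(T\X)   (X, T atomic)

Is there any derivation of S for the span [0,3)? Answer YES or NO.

[0,3] S   >
  [0,1] S/(S\PP)   >T
    [0,1] "in" : PP
  [1,3] S\PP   <
    [1,2] "near" : S\NP
    [2,3] "river" : (S\PP)\(S\NP)

YES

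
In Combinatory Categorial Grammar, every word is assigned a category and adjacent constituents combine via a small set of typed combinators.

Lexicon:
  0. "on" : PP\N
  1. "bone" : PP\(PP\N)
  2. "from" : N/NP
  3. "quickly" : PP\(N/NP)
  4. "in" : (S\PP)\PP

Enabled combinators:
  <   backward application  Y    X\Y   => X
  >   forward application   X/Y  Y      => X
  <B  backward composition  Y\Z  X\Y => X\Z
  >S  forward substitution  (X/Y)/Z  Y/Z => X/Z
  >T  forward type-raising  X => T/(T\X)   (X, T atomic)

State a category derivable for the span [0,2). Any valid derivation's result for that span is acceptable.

[0,5] S   <
  [0,2] PP   <
    [0,1] "on" : PP\N
    [1,2] "bone" : PP\(PP\N)
  [2,5] S\PP   <
    [2,4] PP   <
      [2,3] "from" : N/NP
      [3,4] "quickly" : PP\(N/NP)
    [4,5] "in" : (S\PP)\PP

PP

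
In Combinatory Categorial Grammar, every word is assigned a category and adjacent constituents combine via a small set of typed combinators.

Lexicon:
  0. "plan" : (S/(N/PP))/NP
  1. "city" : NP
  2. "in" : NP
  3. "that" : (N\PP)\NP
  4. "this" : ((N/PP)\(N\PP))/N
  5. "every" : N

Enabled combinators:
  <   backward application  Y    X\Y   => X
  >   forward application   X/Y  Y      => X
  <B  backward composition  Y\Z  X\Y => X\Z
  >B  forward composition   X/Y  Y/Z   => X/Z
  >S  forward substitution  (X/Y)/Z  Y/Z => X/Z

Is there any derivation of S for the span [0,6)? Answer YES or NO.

YES

[0,6] S   >
  [0,2] S/(N/PP)   >
    [0,1] "plan" : (S/(N/PP))/NP
    [1,2] "city" : NP
  [2,6] N/PP   <
    [2,4] N\PP   <
      [2,3] "in" : NP
      [3,4] "that" : (N\PP)\NP
    [4,6] (N/PP)\(N\PP)   >
      [4,5] "this" : ((N/PP)\(N\PP))/N
      [5,6] "every" : N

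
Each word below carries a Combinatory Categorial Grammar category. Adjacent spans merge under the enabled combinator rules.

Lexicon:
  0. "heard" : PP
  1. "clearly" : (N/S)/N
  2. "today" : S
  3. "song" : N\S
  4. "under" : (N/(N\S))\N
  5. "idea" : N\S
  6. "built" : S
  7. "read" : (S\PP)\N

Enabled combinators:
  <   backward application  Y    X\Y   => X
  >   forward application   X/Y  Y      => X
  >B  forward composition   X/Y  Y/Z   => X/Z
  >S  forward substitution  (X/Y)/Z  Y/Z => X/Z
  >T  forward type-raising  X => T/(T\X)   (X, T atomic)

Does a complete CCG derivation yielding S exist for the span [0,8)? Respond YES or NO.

[0,8] S   >
  [0,1] S/(S\PP)   >T
    [0,1] "heard" : PP
  [1,8] S\PP   <
    [1,7] N   >
      [1,6] N/S   >
        [1,2] "clearly" : (N/S)/N
        [2,6] N   >
          [2,5] N/(N\S)   <
            [2,4] N   <
              [2,3] "today" : S
              [3,4] "song" : N\S
            [4,5] "under" : (N/(N\S))\N
          [5,6] "idea" : N\S
      [6,7] "built" : S
    [7,8] "read" : (S\PP)\N

YES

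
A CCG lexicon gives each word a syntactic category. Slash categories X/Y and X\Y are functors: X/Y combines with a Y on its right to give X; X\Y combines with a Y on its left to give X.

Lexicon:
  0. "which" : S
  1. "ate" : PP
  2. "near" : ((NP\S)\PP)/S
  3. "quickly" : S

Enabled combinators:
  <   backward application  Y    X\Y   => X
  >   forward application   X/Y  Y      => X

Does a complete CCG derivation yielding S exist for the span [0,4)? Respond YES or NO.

S PP ((NP\S)\PP)/S S
CKY chart[0,4] = {NP}; S ∉ chart

NO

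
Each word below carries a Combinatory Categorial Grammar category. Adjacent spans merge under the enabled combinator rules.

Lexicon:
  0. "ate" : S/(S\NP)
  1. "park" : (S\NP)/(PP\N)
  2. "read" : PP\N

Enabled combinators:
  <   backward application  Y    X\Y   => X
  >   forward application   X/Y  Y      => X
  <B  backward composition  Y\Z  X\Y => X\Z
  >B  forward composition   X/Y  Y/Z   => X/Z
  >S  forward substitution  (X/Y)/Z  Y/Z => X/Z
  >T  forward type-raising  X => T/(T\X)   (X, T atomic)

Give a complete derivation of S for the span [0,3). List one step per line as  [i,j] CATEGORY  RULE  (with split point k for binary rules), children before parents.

[0,1] S/(S\NP)  lex  "ate"
[1,2] (S\NP)/(PP\N)  lex  "park"
[2,3] PP\N  lex  "read"
[1,3] S\NP  >  k=2
[0,3] S  >  k=1

[0,3] S   >
  [0,1] "ate" : S/(S\NP)
  [1,3] S\NP   >
    [1,2] "park" : (S\NP)/(PP\N)
    [2,3] "read" : PP\N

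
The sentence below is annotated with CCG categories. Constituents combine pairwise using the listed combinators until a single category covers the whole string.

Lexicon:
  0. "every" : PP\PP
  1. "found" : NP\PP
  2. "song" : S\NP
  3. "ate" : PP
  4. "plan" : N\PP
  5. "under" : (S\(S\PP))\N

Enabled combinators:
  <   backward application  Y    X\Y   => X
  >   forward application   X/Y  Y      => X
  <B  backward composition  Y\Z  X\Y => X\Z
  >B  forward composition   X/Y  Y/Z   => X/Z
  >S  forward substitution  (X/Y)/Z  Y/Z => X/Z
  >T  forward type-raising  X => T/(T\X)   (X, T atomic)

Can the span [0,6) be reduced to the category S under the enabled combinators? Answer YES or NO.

[0,6] S   <
  [0,3] S\PP   <B
    [0,2] NP\PP   <B
      [0,1] "every" : PP\PP
      [1,2] "found" : NP\PP
    [2,3] "song" : S\NP
  [3,6] S\(S\PP)   <
    [3,5] N   >
      [3,4] N/(N\PP)   >T
        [3,4] "ate" : PP
      [4,5] "plan" : N\PP
    [5,6] "under" : (S\(S\PP))\N

YES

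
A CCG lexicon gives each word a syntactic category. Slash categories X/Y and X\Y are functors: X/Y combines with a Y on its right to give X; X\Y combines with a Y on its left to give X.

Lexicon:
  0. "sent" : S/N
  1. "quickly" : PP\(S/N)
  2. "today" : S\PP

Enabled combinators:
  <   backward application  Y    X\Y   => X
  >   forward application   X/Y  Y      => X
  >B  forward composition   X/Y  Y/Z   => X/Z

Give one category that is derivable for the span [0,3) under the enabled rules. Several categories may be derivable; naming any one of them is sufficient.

[0,3] S   <
  [0,2] PP   <
    [0,1] "sent" : S/N
    [1,2] "quickly" : PP\(S/N)
  [2,3] "today" : S\PP

S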